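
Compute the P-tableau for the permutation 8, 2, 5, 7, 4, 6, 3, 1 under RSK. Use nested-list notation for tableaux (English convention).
After inserting 8: P = [[8]].
After inserting 2: P = [[2], [8]].
After inserting 5: P = [[2, 5], [8]].
After inserting 7: P = [[2, 5, 7], [8]].
After inserting 4: P = [[2, 4, 7], [5], [8]].
After inserting 6: P = [[2, 4, 6], [5, 7], [8]].
After inserting 3: P = [[2, 3, 6], [4, 7], [5], [8]].
After inserting 1: P = [[1, 3, 6], [2, 7], [4], [5], [8]].

So P = [[1, 3, 6], [2, 7], [4], [5], [8]].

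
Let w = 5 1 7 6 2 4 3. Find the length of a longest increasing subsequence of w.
3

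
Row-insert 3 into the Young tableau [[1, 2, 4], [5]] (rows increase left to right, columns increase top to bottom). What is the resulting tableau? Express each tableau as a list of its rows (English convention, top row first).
[[1, 2, 3], [4], [5]]

In row 1, 3 replaces 4 (the leftmost entry greater than 3); 4 is bumped to row 2. In row 2, 4 replaces 5 (the leftmost entry greater than 4); 5 is bumped to row 3. 5 starts a new row 3. The new tableau is [[1, 2, 3], [4], [5]].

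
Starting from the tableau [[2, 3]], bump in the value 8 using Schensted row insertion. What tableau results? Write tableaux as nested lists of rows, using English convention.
8 is larger than every entry of row 1, so it is appended to row 1. The new tableau is [[2, 3, 8]].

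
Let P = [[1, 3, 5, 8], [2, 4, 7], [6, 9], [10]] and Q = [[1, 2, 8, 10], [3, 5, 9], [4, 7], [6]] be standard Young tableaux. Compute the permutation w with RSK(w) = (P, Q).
6 10 9 2 4 1 3 7 5 8

Reverse the RSK construction: for i from n down to 1, find the cell of Q containing i, remove the entry at that cell from P, and reverse-bump it up through P; the value ejected from row 1 is w(i).

Step i=10: Q has 10 at row 1, column 4; remove that cell from P, ejecting 8. So w(10) = 8. P is now [[1, 3, 5], [2, 4, 7], [6, 9], [10]].
Step i=9: Q has 9 at row 2, column 3; remove 7 from row 2 of P and reverse-bump: 7 enters row 1 and ejects 5. So w(9) = 5. P is now [[1, 3, 7], [2, 4], [6, 9], [10]].
Step i=8: Q has 8 at row 1, column 3; remove that cell from P, ejecting 7. So w(8) = 7. P is now [[1, 3], [2, 4], [6, 9], [10]].
Step i=7: Q has 7 at row 3, column 2; remove 9 from row 3 of P and reverse-bump: 9 enters row 2 and ejects 4; 4 enters row 1 and ejects 3. So w(7) = 3. P is now [[1, 4], [2, 9], [6], [10]].
Step i=6: Q has 6 at row 4, column 1; remove 10 from row 4 of P and reverse-bump: 10 enters row 3 and ejects 6; 6 enters row 2 and ejects 2; 2 enters row 1 and ejects 1. So w(6) = 1. P is now [[2, 4], [6, 9], [10]].
Step i=5: Q has 5 at row 2, column 2; remove 9 from row 2 of P and reverse-bump: 9 enters row 1 and ejects 4. So w(5) = 4. P is now [[2, 9], [6], [10]].
Step i=4: Q has 4 at row 3, column 1; remove 10 from row 3 of P and reverse-bump: 10 enters row 2 and ejects 6; 6 enters row 1 and ejects 2. So w(4) = 2. P is now [[6, 9], [10]].
Step i=3: Q has 3 at row 2, column 1; remove 10 from row 2 of P and reverse-bump: 10 enters row 1 and ejects 9. So w(3) = 9. P is now [[6, 10]].
Step i=2: Q has 2 at row 1, column 2; remove that cell from P, ejecting 10. So w(2) = 10. P is now [[6]].
Step i=1: Q has 1 at row 1, column 1; remove that cell from P, ejecting 6. So w(1) = 6. P is now [].

So w = 6 10 9 2 4 1 3 7 5 8.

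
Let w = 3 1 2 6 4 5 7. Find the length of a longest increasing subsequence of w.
5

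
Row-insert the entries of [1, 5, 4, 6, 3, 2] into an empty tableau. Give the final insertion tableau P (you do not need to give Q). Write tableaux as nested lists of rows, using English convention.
Insert 1: appended to row 1. P = [[1]].
Insert 5: appended to row 1. P = [[1, 5]].
Insert 4: 4 bumps 5 from row 1; 5 starts row 2. P = [[1, 4], [5]].
Insert 6: appended to row 1. P = [[1, 4, 6], [5]].
Insert 3: 3 bumps 4 from row 1; 4 bumps 5 from row 2; 5 starts row 3. P = [[1, 3, 6], [4], [5]].
Insert 2: 2 bumps 3 from row 1; 3 bumps 4 from row 2; 4 bumps 5 from row 3; 5 starts row 4. P = [[1, 2, 6], [3], [4], [5]].

So P = [[1, 2, 6], [3], [4], [5]].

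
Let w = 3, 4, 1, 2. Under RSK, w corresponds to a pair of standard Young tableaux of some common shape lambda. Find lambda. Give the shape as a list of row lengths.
Row-insert each entry into an empty tableau.

After inserting 3: P = [[3]].
After inserting 4: P = [[3, 4]].
After inserting 1: P = [[1, 4], [3]].
After inserting 2: P = [[1, 2], [3, 4]].

The final insertion tableau P = [[1, 2], [3, 4]] has shape [2, 2].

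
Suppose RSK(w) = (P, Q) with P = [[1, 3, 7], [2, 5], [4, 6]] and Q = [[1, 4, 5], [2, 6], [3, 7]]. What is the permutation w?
4 2 1 6 7 5 3

Reverse the RSK construction: for i from n down to 1, find the cell of Q containing i, remove the entry at that cell from P, and reverse-bump it up through P; the value ejected from row 1 is w(i).

Step i=7: Q has 7 at row 3, column 2; remove 6 from row 3 of P and reverse-bump: 6 enters row 2 and ejects 5; 5 enters row 1 and ejects 3. So w(7) = 3. P is now [[1, 5, 7], [2, 6], [4]].
Step i=6: Q has 6 at row 2, column 2; remove 6 from row 2 of P and reverse-bump: 6 enters row 1 and ejects 5. So w(6) = 5. P is now [[1, 6, 7], [2], [4]].
Step i=5: Q has 5 at row 1, column 3; remove that cell from P, ejecting 7. So w(5) = 7. P is now [[1, 6], [2], [4]].
Step i=4: Q has 4 at row 1, column 2; remove that cell from P, ejecting 6. So w(4) = 6. P is now [[1], [2], [4]].
Step i=3: Q has 3 at row 3, column 1; remove 4 from row 3 of P and reverse-bump: 4 enters row 2 and ejects 2; 2 enters row 1 and ejects 1. So w(3) = 1. P is now [[2], [4]].
Step i=2: Q has 2 at row 2, column 1; remove 4 from row 2 of P and reverse-bump: 4 enters row 1 and ejects 2. So w(2) = 2. P is now [[4]].
Step i=1: Q has 1 at row 1, column 1; remove that cell from P, ejecting 4. So w(1) = 4. P is now [].

So w = 4 2 1 6 7 5 3.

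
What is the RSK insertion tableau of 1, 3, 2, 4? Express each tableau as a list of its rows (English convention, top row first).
After inserting 1: P = [[1]].
After inserting 3: P = [[1, 3]].
After inserting 2: P = [[1, 2], [3]].
After inserting 4: P = [[1, 2, 4], [3]].

So P = [[1, 2, 4], [3]].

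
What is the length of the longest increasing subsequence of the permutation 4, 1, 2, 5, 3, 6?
4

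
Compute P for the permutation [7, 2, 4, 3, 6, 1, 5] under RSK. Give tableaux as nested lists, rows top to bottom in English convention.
P = [[1, 3, 5], [2, 6], [4], [7]]

Insert 7: appended to row 1. P = [[7]].
Insert 2: 2 bumps 7 from row 1; 7 starts row 2. P = [[2], [7]].
Insert 4: appended to row 1. P = [[2, 4], [7]].
Insert 3: 3 bumps 4 from row 1; 4 bumps 7 from row 2; 7 starts row 3. P = [[2, 3], [4], [7]].
Insert 6: appended to row 1. P = [[2, 3, 6], [4], [7]].
Insert 1: 1 bumps 2 from row 1; 2 bumps 4 from row 2; 4 bumps 7 from row 3; 7 starts row 4. P = [[1, 3, 6], [2], [4], [7]].
Insert 5: 5 bumps 6 from row 1; 6 appends to row 2. P = [[1, 3, 5], [2, 6], [4], [7]].

So P = [[1, 3, 5], [2, 6], [4], [7]].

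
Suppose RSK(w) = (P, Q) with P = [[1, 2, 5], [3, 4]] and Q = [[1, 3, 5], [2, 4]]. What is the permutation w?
3 1 4 2 5

Reverse the RSK construction: for i from n down to 1, find the cell of Q containing i, remove the entry at that cell from P, and reverse-bump it up through P; the value ejected from row 1 is w(i).

Step i=5: Q has 5 at row 1, column 3; remove that cell from P, ejecting 5. So w(5) = 5. P is now [[1, 2], [3, 4]].
Step i=4: Q has 4 at row 2, column 2; remove 4 from row 2 of P and reverse-bump: 4 enters row 1 and ejects 2. So w(4) = 2. P is now [[1, 4], [3]].
Step i=3: Q has 3 at row 1, column 2; remove that cell from P, ejecting 4. So w(3) = 4. P is now [[1], [3]].
Step i=2: Q has 2 at row 2, column 1; remove 3 from row 2 of P and reverse-bump: 3 enters row 1 and ejects 1. So w(2) = 1. P is now [[3]].
Step i=1: Q has 1 at row 1, column 1; remove that cell from P, ejecting 3. So w(1) = 3. P is now [].

So w = 3 1 4 2 5.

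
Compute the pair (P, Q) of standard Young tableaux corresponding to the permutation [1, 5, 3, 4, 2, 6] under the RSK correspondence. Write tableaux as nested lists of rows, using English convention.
P = [[1, 2, 4, 6], [3], [5]], Q = [[1, 2, 4, 6], [3], [5]]

Insert each entry of the permutation into P by Schensted row insertion, recording in Q the position of each new cell.

Insert 1: appended to row 1. P = [[1]].
Insert 5: appended to row 1. P = [[1, 5]].
Insert 3: 3 bumps 5 from row 1; 5 starts row 2. P = [[1, 3], [5]].
Insert 4: appended to row 1. P = [[1, 3, 4], [5]].
Insert 2: 2 bumps 3 from row 1; 3 bumps 5 from row 2; 5 starts row 3. P = [[1, 2, 4], [3], [5]].
Insert 6: appended to row 1. P = [[1, 2, 4, 6], [3], [5]].

So P = [[1, 2, 4, 6], [3], [5]], Q = [[1, 2, 4, 6], [3], [5]].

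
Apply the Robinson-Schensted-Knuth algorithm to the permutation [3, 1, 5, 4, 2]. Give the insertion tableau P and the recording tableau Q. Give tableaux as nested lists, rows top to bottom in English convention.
P = [[1, 2], [3, 4], [5]], Q = [[1, 3], [2, 4], [5]]

Insert each entry of the permutation into P by Schensted row insertion, recording in Q the position of each new cell.

Insert 3: appended to row 1. P = [[3]].
Insert 1: 1 bumps 3 from row 1; 3 starts row 2. P = [[1], [3]].
Insert 5: appended to row 1. P = [[1, 5], [3]].
Insert 4: 4 bumps 5 from row 1; 5 appends to row 2. P = [[1, 4], [3, 5]].
Insert 2: 2 bumps 4 from row 1; 4 bumps 5 from row 2; 5 starts row 3. P = [[1, 2], [3, 4], [5]].

So P = [[1, 2], [3, 4], [5]], Q = [[1, 3], [2, 4], [5]].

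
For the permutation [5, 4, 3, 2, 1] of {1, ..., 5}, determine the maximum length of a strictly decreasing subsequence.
5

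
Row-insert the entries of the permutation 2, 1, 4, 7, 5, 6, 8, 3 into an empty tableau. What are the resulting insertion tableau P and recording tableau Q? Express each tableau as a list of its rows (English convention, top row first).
Insert each entry of the permutation into P by Schensted row insertion, recording in Q the position of each new cell.

Insert 2: appended to row 1. P = [[2]].
Insert 1: 1 bumps 2 from row 1; 2 starts row 2. P = [[1], [2]].
Insert 4: appended to row 1. P = [[1, 4], [2]].
Insert 7: appended to row 1. P = [[1, 4, 7], [2]].
Insert 5: 5 bumps 7 from row 1; 7 appends to row 2. P = [[1, 4, 5], [2, 7]].
Insert 6: appended to row 1. P = [[1, 4, 5, 6], [2, 7]].
Insert 8: appended to row 1. P = [[1, 4, 5, 6, 8], [2, 7]].
Insert 3: 3 bumps 4 from row 1; 4 bumps 7 from row 2; 7 starts row 3. P = [[1, 3, 5, 6, 8], [2, 4], [7]].

So P = [[1, 3, 5, 6, 8], [2, 4], [7]], Q = [[1, 3, 4, 6, 7], [2, 5], [8]].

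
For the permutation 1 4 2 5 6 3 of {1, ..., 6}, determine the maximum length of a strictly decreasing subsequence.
2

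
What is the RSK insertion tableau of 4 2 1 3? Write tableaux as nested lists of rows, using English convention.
P = [[1, 3], [2], [4]]

Insert 4: appended to row 1. P = [[4]].
Insert 2: 2 bumps 4 from row 1; 4 starts row 2. P = [[2], [4]].
Insert 1: 1 bumps 2 from row 1; 2 bumps 4 from row 2; 4 starts row 3. P = [[1], [2], [4]].
Insert 3: appended to row 1. P = [[1, 3], [2], [4]].

So P = [[1, 3], [2], [4]].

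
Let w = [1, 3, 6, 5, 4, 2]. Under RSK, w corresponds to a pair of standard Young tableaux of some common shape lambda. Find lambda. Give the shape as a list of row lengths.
[3, 1, 1, 1]

Row-insert each entry into an empty tableau.

After inserting 1: P = [[1]].
After inserting 3: P = [[1, 3]].
After inserting 6: P = [[1, 3, 6]].
After inserting 5: P = [[1, 3, 5], [6]].
After inserting 4: P = [[1, 3, 4], [5], [6]].
After inserting 2: P = [[1, 2, 4], [3], [5], [6]].

The final insertion tableau P = [[1, 2, 4], [3], [5], [6]] has shape [3, 1, 1, 1].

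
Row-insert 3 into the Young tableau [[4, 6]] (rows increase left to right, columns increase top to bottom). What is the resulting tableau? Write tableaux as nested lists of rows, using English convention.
[[3, 6], [4]]

In row 1, 3 replaces 4 (the leftmost entry greater than 3); 4 is bumped to row 2. 4 starts a new row 2. The new tableau is [[3, 6], [4]].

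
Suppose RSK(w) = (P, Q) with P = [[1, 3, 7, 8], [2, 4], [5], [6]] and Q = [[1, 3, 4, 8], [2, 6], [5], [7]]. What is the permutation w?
6 2 5 7 1 4 3 8

Reverse the RSK construction: for i from n down to 1, find the cell of Q containing i, remove the entry at that cell from P, and reverse-bump it up through P; the value ejected from row 1 is w(i).

Step i=8: Q has 8 at row 1, column 4; remove that cell from P, ejecting 8. So w(8) = 8. P is now [[1, 3, 7], [2, 4], [5], [6]].
Step i=7: Q has 7 at row 4, column 1; remove 6 from row 4 of P and reverse-bump: 6 enters row 3 and ejects 5; 5 enters row 2 and ejects 4; 4 enters row 1 and ejects 3. So w(7) = 3. P is now [[1, 4, 7], [2, 5], [6]].
Step i=6: Q has 6 at row 2, column 2; remove 5 from row 2 of P and reverse-bump: 5 enters row 1 and ejects 4. So w(6) = 4. P is now [[1, 5, 7], [2], [6]].
Step i=5: Q has 5 at row 3, column 1; remove 6 from row 3 of P and reverse-bump: 6 enters row 2 and ejects 2; 2 enters row 1 and ejects 1. So w(5) = 1. P is now [[2, 5, 7], [6]].
Step i=4: Q has 4 at row 1, column 3; remove that cell from P, ejecting 7. So w(4) = 7. P is now [[2, 5], [6]].
Step i=3: Q has 3 at row 1, column 2; remove that cell from P, ejecting 5. So w(3) = 5. P is now [[2], [6]].
Step i=2: Q has 2 at row 2, column 1; remove 6 from row 2 of P and reverse-bump: 6 enters row 1 and ejects 2. So w(2) = 2. P is now [[6]].
Step i=1: Q has 1 at row 1, column 1; remove that cell from P, ejecting 6. So w(1) = 6. P is now [].

So w = 6 2 5 7 1 4 3 8.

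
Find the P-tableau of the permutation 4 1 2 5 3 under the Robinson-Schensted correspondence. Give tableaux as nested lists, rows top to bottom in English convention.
Insert 4: appended to row 1. P = [[4]].
Insert 1: 1 bumps 4 from row 1; 4 starts row 2. P = [[1], [4]].
Insert 2: appended to row 1. P = [[1, 2], [4]].
Insert 5: appended to row 1. P = [[1, 2, 5], [4]].
Insert 3: 3 bumps 5 from row 1; 5 appends to row 2. P = [[1, 2, 3], [4, 5]].

So P = [[1, 2, 3], [4, 5]].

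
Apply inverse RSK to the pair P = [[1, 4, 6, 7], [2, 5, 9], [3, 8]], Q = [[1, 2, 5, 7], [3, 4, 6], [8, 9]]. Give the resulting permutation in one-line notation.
Reverse the RSK construction: for i from n down to 1, find the cell of Q containing i, remove the entry at that cell from P, and reverse-bump it up through P; the value ejected from row 1 is w(i).

Step i=9: Q has 9 at row 3, column 2; remove 8 from row 3 of P and reverse-bump: 8 enters row 2 and ejects 5; 5 enters row 1 and ejects 4. So w(9) = 4. P is now [[1, 5, 6, 7], [2, 8, 9], [3]].
Step i=8: Q has 8 at row 3, column 1; remove 3 from row 3 of P and reverse-bump: 3 enters row 2 and ejects 2; 2 enters row 1 and ejects 1. So w(8) = 1. P is now [[2, 5, 6, 7], [3, 8, 9]].
Step i=7: Q has 7 at row 1, column 4; remove that cell from P, ejecting 7. So w(7) = 7. P is now [[2, 5, 6], [3, 8, 9]].
Step i=6: Q has 6 at row 2, column 3; remove 9 from row 2 of P and reverse-bump: 9 enters row 1 and ejects 6. So w(6) = 6. P is now [[2, 5, 9], [3, 8]].
Step i=5: Q has 5 at row 1, column 3; remove that cell from P, ejecting 9. So w(5) = 9. P is now [[2, 5], [3, 8]].
Step i=4: Q has 4 at row 2, column 2; remove 8 from row 2 of P and reverse-bump: 8 enters row 1 and ejects 5. So w(4) = 5. P is now [[2, 8], [3]].
Step i=3: Q has 3 at row 2, column 1; remove 3 from row 2 of P and reverse-bump: 3 enters row 1 and ejects 2. So w(3) = 2. P is now [[3, 8]].
Step i=2: Q has 2 at row 1, column 2; remove that cell from P, ejecting 8. So w(2) = 8. P is now [[3]].
Step i=1: Q has 1 at row 1, column 1; remove that cell from P, ejecting 3. So w(1) = 3. P is now [].

So w = 3 8 2 5 9 6 7 1 4.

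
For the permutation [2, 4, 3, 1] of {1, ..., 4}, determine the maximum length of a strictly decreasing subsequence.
3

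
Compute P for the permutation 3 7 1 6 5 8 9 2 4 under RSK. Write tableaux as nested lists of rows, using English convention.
P = [[1, 2, 4, 9], [3, 5, 8], [6], [7]]

Insert 3: appended to row 1. P = [[3]].
Insert 7: appended to row 1. P = [[3, 7]].
Insert 1: 1 bumps 3 from row 1; 3 starts row 2. P = [[1, 7], [3]].
Insert 6: 6 bumps 7 from row 1; 7 appends to row 2. P = [[1, 6], [3, 7]].
Insert 5: 5 bumps 6 from row 1; 6 bumps 7 from row 2; 7 starts row 3. P = [[1, 5], [3, 6], [7]].
Insert 8: appended to row 1. P = [[1, 5, 8], [3, 6], [7]].
Insert 9: appended to row 1. P = [[1, 5, 8, 9], [3, 6], [7]].
Insert 2: 2 bumps 5 from row 1; 5 bumps 6 from row 2; 6 bumps 7 from row 3; 7 starts row 4. P = [[1, 2, 8, 9], [3, 5], [6], [7]].
Insert 4: 4 bumps 8 from row 1; 8 appends to row 2. P = [[1, 2, 4, 9], [3, 5, 8], [6], [7]].

So P = [[1, 2, 4, 9], [3, 5, 8], [6], [7]].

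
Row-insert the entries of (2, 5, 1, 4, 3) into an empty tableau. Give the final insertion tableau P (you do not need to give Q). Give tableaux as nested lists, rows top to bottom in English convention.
P = [[1, 3], [2, 4], [5]]

Insert 2: appended to row 1. P = [[2]].
Insert 5: appended to row 1. P = [[2, 5]].
Insert 1: 1 bumps 2 from row 1; 2 starts row 2. P = [[1, 5], [2]].
Insert 4: 4 bumps 5 from row 1; 5 appends to row 2. P = [[1, 4], [2, 5]].
Insert 3: 3 bumps 4 from row 1; 4 bumps 5 from row 2; 5 starts row 3. P = [[1, 3], [2, 4], [5]].

So P = [[1, 3], [2, 4], [5]].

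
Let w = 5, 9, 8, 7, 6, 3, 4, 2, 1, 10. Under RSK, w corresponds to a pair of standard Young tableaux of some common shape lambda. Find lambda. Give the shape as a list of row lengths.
[3, 2, 1, 1, 1, 1, 1]

RSK row insertion gives P = [[1, 4, 10], [2, 6], [3], [5], [7], [8], [9]], which has shape [3, 2, 1, 1, 1, 1, 1].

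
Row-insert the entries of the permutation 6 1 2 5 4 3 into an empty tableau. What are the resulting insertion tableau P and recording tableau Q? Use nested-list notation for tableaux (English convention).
P = [[1, 2, 3], [4], [5], [6]], Q = [[1, 3, 4], [2], [5], [6]]

Insert each entry of the permutation into P by Schensted row insertion, recording in Q the position of each new cell.

Insert 6: appended to row 1. P = [[6]].
Insert 1: 1 bumps 6 from row 1; 6 starts row 2. P = [[1], [6]].
Insert 2: appended to row 1. P = [[1, 2], [6]].
Insert 5: appended to row 1. P = [[1, 2, 5], [6]].
Insert 4: 4 bumps 5 from row 1; 5 bumps 6 from row 2; 6 starts row 3. P = [[1, 2, 4], [5], [6]].
Insert 3: 3 bumps 4 from row 1; 4 bumps 5 from row 2; 5 bumps 6 from row 3; 6 starts row 4. P = [[1, 2, 3], [4], [5], [6]].

So P = [[1, 2, 3], [4], [5], [6]], Q = [[1, 3, 4], [2], [5], [6]].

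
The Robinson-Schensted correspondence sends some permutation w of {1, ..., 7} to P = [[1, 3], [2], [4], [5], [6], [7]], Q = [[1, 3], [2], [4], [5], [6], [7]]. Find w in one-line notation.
7 2 6 5 4 3 1

Reverse the RSK construction: for i from n down to 1, find the cell of Q containing i, remove the entry at that cell from P, and reverse-bump it up through P; the value ejected from row 1 is w(i).

Step i=7: Q has 7 at row 6, column 1; remove 7 from row 6 of P and reverse-bump: 7 enters row 5 and ejects 6; 6 enters row 4 and ejects 5; 5 enters row 3 and ejects 4; 4 enters row 2 and ejects 2; 2 enters row 1 and ejects 1. So w(7) = 1. P is now [[2, 3], [4], [5], [6], [7]].
Step i=6: Q has 6 at row 5, column 1; remove 7 from row 5 of P and reverse-bump: 7 enters row 4 and ejects 6; 6 enters row 3 and ejects 5; 5 enters row 2 and ejects 4; 4 enters row 1 and ejects 3. So w(6) = 3. P is now [[2, 4], [5], [6], [7]].
Step i=5: Q has 5 at row 4, column 1; remove 7 from row 4 of P and reverse-bump: 7 enters row 3 and ejects 6; 6 enters row 2 and ejects 5; 5 enters row 1 and ejects 4. So w(5) = 4. P is now [[2, 5], [6], [7]].
Step i=4: Q has 4 at row 3, column 1; remove 7 from row 3 of P and reverse-bump: 7 enters row 2 and ejects 6; 6 enters row 1 and ejects 5. So w(4) = 5. P is now [[2, 6], [7]].
Step i=3: Q has 3 at row 1, column 2; remove that cell from P, ejecting 6. So w(3) = 6. P is now [[2], [7]].
Step i=2: Q has 2 at row 2, column 1; remove 7 from row 2 of P and reverse-bump: 7 enters row 1 and ejects 2. So w(2) = 2. P is now [[7]].
Step i=1: Q has 1 at row 1, column 1; remove that cell from P, ejecting 7. So w(1) = 7. P is now [].

So w = 7 2 6 5 4 3 1.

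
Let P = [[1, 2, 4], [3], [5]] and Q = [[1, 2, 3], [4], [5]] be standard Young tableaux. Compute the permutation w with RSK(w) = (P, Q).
Reverse the RSK construction: for i from n down to 1, find the cell of Q containing i, remove the entry at that cell from P, and reverse-bump it up through P; the value ejected from row 1 is w(i).

Step i=5: Q has 5 at row 3, column 1; remove 5 from row 3 of P and reverse-bump: 5 enters row 2 and ejects 3; 3 enters row 1 and ejects 2. So w(5) = 2. P is now [[1, 3, 4], [5]].
Step i=4: Q has 4 at row 2, column 1; remove 5 from row 2 of P and reverse-bump: 5 enters row 1 and ejects 4. So w(4) = 4. P is now [[1, 3, 5]].
Step i=3: Q has 3 at row 1, column 3; remove that cell from P, ejecting 5. So w(3) = 5. P is now [[1, 3]].
Step i=2: Q has 2 at row 1, column 2; remove that cell from P, ejecting 3. So w(2) = 3. P is now [[1]].
Step i=1: Q has 1 at row 1, column 1; remove that cell from P, ejecting 1. So w(1) = 1. P is now [].

So w = 1 3 5 4 2.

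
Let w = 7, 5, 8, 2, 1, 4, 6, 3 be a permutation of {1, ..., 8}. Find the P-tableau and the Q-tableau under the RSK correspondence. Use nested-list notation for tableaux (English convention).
Insert each entry of the permutation into P by Schensted row insertion, recording in Q the position of each new cell.

Insert 7: appended to row 1. P = [[7]], Q = [[1]].
Insert 5: 5 bumps 7 from row 1; 7 starts row 2. P = [[5], [7]], Q = [[1], [2]].
Insert 8: appended to row 1. P = [[5, 8], [7]], Q = [[1, 3], [2]].
Insert 2: 2 bumps 5 from row 1; 5 bumps 7 from row 2; 7 starts row 3. P = [[2, 8], [5], [7]], Q = [[1, 3], [2], [4]].
Insert 1: 1 bumps 2 from row 1; 2 bumps 5 from row 2; 5 bumps 7 from row 3; 7 starts row 4. P = [[1, 8], [2], [5], [7]], Q = [[1, 3], [2], [4], [5]].
Insert 4: 4 bumps 8 from row 1; 8 appends to row 2. P = [[1, 4], [2, 8], [5], [7]], Q = [[1, 3], [2, 6], [4], [5]].
Insert 6: appended to row 1. P = [[1, 4, 6], [2, 8], [5], [7]], Q = [[1, 3, 7], [2, 6], [4], [5]].
Insert 3: 3 bumps 4 from row 1; 4 bumps 8 from row 2; 8 appends to row 3. P = [[1, 3, 6], [2, 4], [5, 8], [7]], Q = [[1, 3, 7], [2, 6], [4, 8], [5]].

So P = [[1, 3, 6], [2, 4], [5, 8], [7]], Q = [[1, 3, 7], [2, 6], [4, 8], [5]].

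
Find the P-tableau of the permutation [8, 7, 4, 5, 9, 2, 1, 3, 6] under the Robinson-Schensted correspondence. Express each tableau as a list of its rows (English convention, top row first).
P = [[1, 3, 6], [2, 5, 9], [4], [7], [8]]

Insert 8: appended to row 1. P = [[8]].
Insert 7: 7 bumps 8 from row 1; 8 starts row 2. P = [[7], [8]].
Insert 4: 4 bumps 7 from row 1; 7 bumps 8 from row 2; 8 starts row 3. P = [[4], [7], [8]].
Insert 5: appended to row 1. P = [[4, 5], [7], [8]].
Insert 9: appended to row 1. P = [[4, 5, 9], [7], [8]].
Insert 2: 2 bumps 4 from row 1; 4 bumps 7 from row 2; 7 bumps 8 from row 3; 8 starts row 4. P = [[2, 5, 9], [4], [7], [8]].
Insert 1: 1 bumps 2 from row 1; 2 bumps 4 from row 2; 4 bumps 7 from row 3; 7 bumps 8 from row 4; 8 starts row 5. P = [[1, 5, 9], [2], [4], [7], [8]].
Insert 3: 3 bumps 5 from row 1; 5 appends to row 2. P = [[1, 3, 9], [2, 5], [4], [7], [8]].
Insert 6: 6 bumps 9 from row 1; 9 appends to row 2. P = [[1, 3, 6], [2, 5, 9], [4], [7], [8]].

So P = [[1, 3, 6], [2, 5, 9], [4], [7], [8]].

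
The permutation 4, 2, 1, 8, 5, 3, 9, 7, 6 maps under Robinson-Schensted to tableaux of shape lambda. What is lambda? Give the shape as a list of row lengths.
[3, 3, 3]

Row-insert each entry into an empty tableau.

After inserting 4: P = [[4]].
After inserting 2: P = [[2], [4]].
After inserting 1: P = [[1], [2], [4]].
After inserting 8: P = [[1, 8], [2], [4]].
After inserting 5: P = [[1, 5], [2, 8], [4]].
After inserting 3: P = [[1, 3], [2, 5], [4, 8]].
After inserting 9: P = [[1, 3, 9], [2, 5], [4, 8]].
After inserting 7: P = [[1, 3, 7], [2, 5, 9], [4, 8]].
After inserting 6: P = [[1, 3, 6], [2, 5, 7], [4, 8, 9]].

The final insertion tableau P = [[1, 3, 6], [2, 5, 7], [4, 8, 9]] has shape [3, 3, 3].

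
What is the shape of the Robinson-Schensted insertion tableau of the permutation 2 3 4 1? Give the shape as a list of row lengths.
Row-insert each entry into an empty tableau.

After inserting 2: P = [[2]].
After inserting 3: P = [[2, 3]].
After inserting 4: P = [[2, 3, 4]].
After inserting 1: P = [[1, 3, 4], [2]].

The final insertion tableau P = [[1, 3, 4], [2]] has shape [3, 1].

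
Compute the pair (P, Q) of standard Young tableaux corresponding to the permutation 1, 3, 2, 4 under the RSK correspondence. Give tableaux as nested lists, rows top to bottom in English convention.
Insert each entry of the permutation into P by Schensted row insertion, recording in Q the position of each new cell.

After inserting 1: P = [[1]].
After inserting 3: P = [[1, 3]].
After inserting 2: P = [[1, 2], [3]].
After inserting 4: P = [[1, 2, 4], [3]].

So P = [[1, 2, 4], [3]], Q = [[1, 2, 4], [3]].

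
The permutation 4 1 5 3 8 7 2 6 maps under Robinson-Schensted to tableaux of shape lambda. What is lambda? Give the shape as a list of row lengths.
Row-insert each entry into an empty tableau.

After inserting 4: P = [[4]].
After inserting 1: P = [[1], [4]].
After inserting 5: P = [[1, 5], [4]].
After inserting 3: P = [[1, 3], [4, 5]].
After inserting 8: P = [[1, 3, 8], [4, 5]].
After inserting 7: P = [[1, 3, 7], [4, 5, 8]].
After inserting 2: P = [[1, 2, 7], [3, 5, 8], [4]].
After inserting 6: P = [[1, 2, 6], [3, 5, 7], [4, 8]].

The final insertion tableau P = [[1, 2, 6], [3, 5, 7], [4, 8]] has shape [3, 3, 2].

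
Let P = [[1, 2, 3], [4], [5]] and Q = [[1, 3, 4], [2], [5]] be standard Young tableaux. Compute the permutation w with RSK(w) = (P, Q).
5 1 2 4 3

Reverse the RSK construction: for i from n down to 1, find the cell of Q containing i, remove the entry at that cell from P, and reverse-bump it up through P; the value ejected from row 1 is w(i).

Step i=5: Q has 5 at row 3, column 1; remove 5 from row 3 of P and reverse-bump: 5 enters row 2 and ejects 4; 4 enters row 1 and ejects 3. So w(5) = 3. P is now [[1, 2, 4], [5]].
Step i=4: Q has 4 at row 1, column 3; remove that cell from P, ejecting 4. So w(4) = 4. P is now [[1, 2], [5]].
Step i=3: Q has 3 at row 1, column 2; remove that cell from P, ejecting 2. So w(3) = 2. P is now [[1], [5]].
Step i=2: Q has 2 at row 2, column 1; remove 5 from row 2 of P and reverse-bump: 5 enters row 1 and ejects 1. So w(2) = 1. P is now [[5]].
Step i=1: Q has 1 at row 1, column 1; remove that cell from P, ejecting 5. So w(1) = 5. P is now [].

So w = 5 1 2 4 3.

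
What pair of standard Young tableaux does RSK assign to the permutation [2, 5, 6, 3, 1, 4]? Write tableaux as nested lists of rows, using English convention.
P = [[1, 3, 4], [2, 6], [5]], Q = [[1, 2, 3], [4, 6], [5]]

Insert each entry of the permutation into P by Schensted row insertion, recording in Q the position of each new cell.

Insert 2: appended to row 1. P = [[2]], Q = [[1]].
Insert 5: appended to row 1. P = [[2, 5]], Q = [[1, 2]].
Insert 6: appended to row 1. P = [[2, 5, 6]], Q = [[1, 2, 3]].
Insert 3: 3 bumps 5 from row 1; 5 starts row 2. P = [[2, 3, 6], [5]], Q = [[1, 2, 3], [4]].
Insert 1: 1 bumps 2 from row 1; 2 bumps 5 from row 2; 5 starts row 3. P = [[1, 3, 6], [2], [5]], Q = [[1, 2, 3], [4], [5]].
Insert 4: 4 bumps 6 from row 1; 6 appends to row 2. P = [[1, 3, 4], [2, 6], [5]], Q = [[1, 2, 3], [4, 6], [5]].

So P = [[1, 3, 4], [2, 6], [5]], Q = [[1, 2, 3], [4, 6], [5]].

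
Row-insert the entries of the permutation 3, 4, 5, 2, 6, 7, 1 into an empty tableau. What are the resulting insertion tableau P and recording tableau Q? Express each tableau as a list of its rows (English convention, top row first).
Insert each entry of the permutation into P by Schensted row insertion, recording in Q the position of each new cell.

Insert 3: appended to row 1. P = [[3]], Q = [[1]].
Insert 4: appended to row 1. P = [[3, 4]], Q = [[1, 2]].
Insert 5: appended to row 1. P = [[3, 4, 5]], Q = [[1, 2, 3]].
Insert 2: 2 bumps 3 from row 1; 3 starts row 2. P = [[2, 4, 5], [3]], Q = [[1, 2, 3], [4]].
Insert 6: appended to row 1. P = [[2, 4, 5, 6], [3]], Q = [[1, 2, 3, 5], [4]].
Insert 7: appended to row 1. P = [[2, 4, 5, 6, 7], [3]], Q = [[1, 2, 3, 5, 6], [4]].
Insert 1: 1 bumps 2 from row 1; 2 bumps 3 from row 2; 3 starts row 3. P = [[1, 4, 5, 6, 7], [2], [3]], Q = [[1, 2, 3, 5, 6], [4], [7]].

So P = [[1, 4, 5, 6, 7], [2], [3]], Q = [[1, 2, 3, 5, 6], [4], [7]].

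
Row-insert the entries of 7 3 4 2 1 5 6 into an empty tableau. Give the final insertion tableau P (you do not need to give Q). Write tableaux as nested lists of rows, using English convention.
P = [[1, 4, 5, 6], [2], [3], [7]]

Insert 7: appended to row 1. P = [[7]].
Insert 3: 3 bumps 7 from row 1; 7 starts row 2. P = [[3], [7]].
Insert 4: appended to row 1. P = [[3, 4], [7]].
Insert 2: 2 bumps 3 from row 1; 3 bumps 7 from row 2; 7 starts row 3. P = [[2, 4], [3], [7]].
Insert 1: 1 bumps 2 from row 1; 2 bumps 3 from row 2; 3 bumps 7 from row 3; 7 starts row 4. P = [[1, 4], [2], [3], [7]].
Insert 5: appended to row 1. P = [[1, 4, 5], [2], [3], [7]].
Insert 6: appended to row 1. P = [[1, 4, 5, 6], [2], [3], [7]].

So P = [[1, 4, 5, 6], [2], [3], [7]].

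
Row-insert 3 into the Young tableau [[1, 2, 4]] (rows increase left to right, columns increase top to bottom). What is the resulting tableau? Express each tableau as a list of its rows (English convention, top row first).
In row 1, 3 replaces 4 (the leftmost entry greater than 3); 4 is bumped to row 2. 4 starts a new row 2. The new tableau is [[1, 2, 3], [4]].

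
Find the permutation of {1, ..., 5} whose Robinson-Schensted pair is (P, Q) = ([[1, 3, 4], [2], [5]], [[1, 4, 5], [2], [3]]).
5 2 1 3 4

Reverse the RSK construction: for i from n down to 1, find the cell of Q containing i, remove the entry at that cell from P, and reverse-bump it up through P; the value ejected from row 1 is w(i).

Step i=5: Q has 5 at row 1, column 3; remove that cell from P, ejecting 4. So w(5) = 4. P is now [[1, 3], [2], [5]].
Step i=4: Q has 4 at row 1, column 2; remove that cell from P, ejecting 3. So w(4) = 3. P is now [[1], [2], [5]].
Step i=3: Q has 3 at row 3, column 1; remove 5 from row 3 of P and reverse-bump: 5 enters row 2 and ejects 2; 2 enters row 1 and ejects 1. So w(3) = 1. P is now [[2], [5]].
Step i=2: Q has 2 at row 2, column 1; remove 5 from row 2 of P and reverse-bump: 5 enters row 1 and ejects 2. So w(2) = 2. P is now [[5]].
Step i=1: Q has 1 at row 1, column 1; remove that cell from P, ejecting 5. So w(1) = 5. P is now [].

So w = 5 2 1 3 4.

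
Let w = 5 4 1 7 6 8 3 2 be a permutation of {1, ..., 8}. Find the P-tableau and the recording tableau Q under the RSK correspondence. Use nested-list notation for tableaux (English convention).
Insert each entry of the permutation into P by Schensted row insertion, recording in Q the position of each new cell.

Insert 5: appended to row 1. P = [[5]].
Insert 4: 4 bumps 5 from row 1; 5 starts row 2. P = [[4], [5]].
Insert 1: 1 bumps 4 from row 1; 4 bumps 5 from row 2; 5 starts row 3. P = [[1], [4], [5]].
Insert 7: appended to row 1. P = [[1, 7], [4], [5]].
Insert 6: 6 bumps 7 from row 1; 7 appends to row 2. P = [[1, 6], [4, 7], [5]].
Insert 8: appended to row 1. P = [[1, 6, 8], [4, 7], [5]].
Insert 3: 3 bumps 6 from row 1; 6 bumps 7 from row 2; 7 appends to row 3. P = [[1, 3, 8], [4, 6], [5, 7]].
Insert 2: 2 bumps 3 from row 1; 3 bumps 4 from row 2; 4 bumps 5 from row 3; 5 starts row 4. P = [[1, 2, 8], [3, 6], [4, 7], [5]].

So P = [[1, 2, 8], [3, 6], [4, 7], [5]], Q = [[1, 4, 6], [2, 5], [3, 7], [8]].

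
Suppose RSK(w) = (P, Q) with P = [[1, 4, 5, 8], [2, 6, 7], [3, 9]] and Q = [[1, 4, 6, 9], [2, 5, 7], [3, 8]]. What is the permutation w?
Reverse the RSK construction: for i from n down to 1, find the cell of Q containing i, remove the entry at that cell from P, and reverse-bump it up through P; the value ejected from row 1 is w(i).

Step i=9: Q has 9 at row 1, column 4; remove that cell from P, ejecting 8. So w(9) = 8. P is now [[1, 4, 5], [2, 6, 7], [3, 9]].
Step i=8: Q has 8 at row 3, column 2; remove 9 from row 3 of P and reverse-bump: 9 enters row 2 and ejects 7; 7 enters row 1 and ejects 5. So w(8) = 5. P is now [[1, 4, 7], [2, 6, 9], [3]].
Step i=7: Q has 7 at row 2, column 3; remove 9 from row 2 of P and reverse-bump: 9 enters row 1 and ejects 7. So w(7) = 7. P is now [[1, 4, 9], [2, 6], [3]].
Step i=6: Q has 6 at row 1, column 3; remove that cell from P, ejecting 9. So w(6) = 9. P is now [[1, 4], [2, 6], [3]].
Step i=5: Q has 5 at row 2, column 2; remove 6 from row 2 of P and reverse-bump: 6 enters row 1 and ejects 4. So w(5) = 4. P is now [[1, 6], [2], [3]].
Step i=4: Q has 4 at row 1, column 2; remove that cell from P, ejecting 6. So w(4) = 6. P is now [[1], [2], [3]].
Step i=3: Q has 3 at row 3, column 1; remove 3 from row 3 of P and reverse-bump: 3 enters row 2 and ejects 2; 2 enters row 1 and ejects 1. So w(3) = 1. P is now [[2], [3]].
Step i=2: Q has 2 at row 2, column 1; remove 3 from row 2 of P and reverse-bump: 3 enters row 1 and ejects 2. So w(2) = 2. P is now [[3]].
Step i=1: Q has 1 at row 1, column 1; remove that cell from P, ejecting 3. So w(1) = 3. P is now [].

So w = 3 2 1 6 4 9 7 5 8.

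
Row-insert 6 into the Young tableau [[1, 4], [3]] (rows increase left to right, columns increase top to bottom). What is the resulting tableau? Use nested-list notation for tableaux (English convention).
[[1, 4, 6], [3]]

6 is larger than every entry of row 1, so it is appended to row 1. The new tableau is [[1, 4, 6], [3]].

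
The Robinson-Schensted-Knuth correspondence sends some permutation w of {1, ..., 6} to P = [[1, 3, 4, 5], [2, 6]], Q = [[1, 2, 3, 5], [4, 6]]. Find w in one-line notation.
Reverse RSK: for i = n, n-1, ..., 1, locate i in Q, remove the corresponding corner cell from P, and reverse-bump its entry up through P; the value ejected from row 1 is w(i).

So w = 2 3 4 1 6 5.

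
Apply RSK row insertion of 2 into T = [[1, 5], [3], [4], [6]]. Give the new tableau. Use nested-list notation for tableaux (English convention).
In row 1, 2 replaces 5 (the leftmost entry greater than 2); 5 is bumped to row 2. 5 is appended to row 2. The new tableau is [[1, 2], [3, 5], [4], [6]].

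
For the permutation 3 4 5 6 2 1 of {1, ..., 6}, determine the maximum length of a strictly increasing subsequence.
4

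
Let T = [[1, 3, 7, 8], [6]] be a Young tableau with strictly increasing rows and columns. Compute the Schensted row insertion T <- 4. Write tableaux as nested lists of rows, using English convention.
In row 1, 4 replaces 7 (the leftmost entry greater than 4); 7 is bumped to row 2. 7 is appended to row 2. The new tableau is [[1, 3, 4, 8], [6, 7]].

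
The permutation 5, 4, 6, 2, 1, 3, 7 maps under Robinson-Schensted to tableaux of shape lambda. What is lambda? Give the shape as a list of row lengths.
[3, 2, 1, 1]

Row-insert each entry into an empty tableau.

After inserting 5: P = [[5]].
After inserting 4: P = [[4], [5]].
After inserting 6: P = [[4, 6], [5]].
After inserting 2: P = [[2, 6], [4], [5]].
After inserting 1: P = [[1, 6], [2], [4], [5]].
After inserting 3: P = [[1, 3], [2, 6], [4], [5]].
After inserting 7: P = [[1, 3, 7], [2, 6], [4], [5]].

The final insertion tableau P = [[1, 3, 7], [2, 6], [4], [5]] has shape [3, 2, 1, 1].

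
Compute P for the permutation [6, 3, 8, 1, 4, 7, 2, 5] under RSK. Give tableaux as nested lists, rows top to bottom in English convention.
P = [[1, 2, 5], [3, 4, 7], [6, 8]]

Insert 6: appended to row 1. P = [[6]].
Insert 3: 3 bumps 6 from row 1; 6 starts row 2. P = [[3], [6]].
Insert 8: appended to row 1. P = [[3, 8], [6]].
Insert 1: 1 bumps 3 from row 1; 3 bumps 6 from row 2; 6 starts row 3. P = [[1, 8], [3], [6]].
Insert 4: 4 bumps 8 from row 1; 8 appends to row 2. P = [[1, 4], [3, 8], [6]].
Insert 7: appended to row 1. P = [[1, 4, 7], [3, 8], [6]].
Insert 2: 2 bumps 4 from row 1; 4 bumps 8 from row 2; 8 appends to row 3. P = [[1, 2, 7], [3, 4], [6, 8]].
Insert 5: 5 bumps 7 from row 1; 7 appends to row 2. P = [[1, 2, 5], [3, 4, 7], [6, 8]].

So P = [[1, 2, 5], [3, 4, 7], [6, 8]].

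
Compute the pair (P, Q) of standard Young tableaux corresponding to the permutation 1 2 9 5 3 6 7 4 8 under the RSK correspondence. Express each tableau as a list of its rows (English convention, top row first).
P = [[1, 2, 3, 4, 7, 8], [5, 6], [9]], Q = [[1, 2, 3, 6, 7, 9], [4, 8], [5]]

Insert each entry of the permutation into P by Schensted row insertion, recording in Q the position of each new cell.

Insert 1: appended to row 1. P = [[1]], Q = [[1]].
Insert 2: appended to row 1. P = [[1, 2]], Q = [[1, 2]].
Insert 9: appended to row 1. P = [[1, 2, 9]], Q = [[1, 2, 3]].
Insert 5: 5 bumps 9 from row 1; 9 starts row 2. P = [[1, 2, 5], [9]], Q = [[1, 2, 3], [4]].
Insert 3: 3 bumps 5 from row 1; 5 bumps 9 from row 2; 9 starts row 3. P = [[1, 2, 3], [5], [9]], Q = [[1, 2, 3], [4], [5]].
Insert 6: appended to row 1. P = [[1, 2, 3, 6], [5], [9]], Q = [[1, 2, 3, 6], [4], [5]].
Insert 7: appended to row 1. P = [[1, 2, 3, 6, 7], [5], [9]], Q = [[1, 2, 3, 6, 7], [4], [5]].
Insert 4: 4 bumps 6 from row 1; 6 appends to row 2. P = [[1, 2, 3, 4, 7], [5, 6], [9]], Q = [[1, 2, 3, 6, 7], [4, 8], [5]].
Insert 8: appended to row 1. P = [[1, 2, 3, 4, 7, 8], [5, 6], [9]], Q = [[1, 2, 3, 6, 7, 9], [4, 8], [5]].

So P = [[1, 2, 3, 4, 7, 8], [5, 6], [9]], Q = [[1, 2, 3, 6, 7, 9], [4, 8], [5]].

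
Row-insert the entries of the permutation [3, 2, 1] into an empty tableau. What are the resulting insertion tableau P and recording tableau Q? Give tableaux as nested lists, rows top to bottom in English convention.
Insert each entry of the permutation into P by Schensted row insertion, recording in Q the position of each new cell.

Insert 3: appended to row 1. P = [[3]].
Insert 2: 2 bumps 3 from row 1; 3 starts row 2. P = [[2], [3]].
Insert 1: 1 bumps 2 from row 1; 2 bumps 3 from row 2; 3 starts row 3. P = [[1], [2], [3]].

So P = [[1], [2], [3]], Q = [[1], [2], [3]].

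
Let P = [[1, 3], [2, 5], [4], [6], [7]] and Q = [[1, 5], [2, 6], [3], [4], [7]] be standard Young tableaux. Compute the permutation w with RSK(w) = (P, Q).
7 6 4 2 5 3 1

Reverse the RSK construction: for i from n down to 1, find the cell of Q containing i, remove the entry at that cell from P, and reverse-bump it up through P; the value ejected from row 1 is w(i).

Step i=7: Q has 7 at row 5, column 1; remove 7 from row 5 of P and reverse-bump: 7 enters row 4 and ejects 6; 6 enters row 3 and ejects 4; 4 enters row 2 and ejects 2; 2 enters row 1 and ejects 1. So w(7) = 1. P is now [[2, 3], [4, 5], [6], [7]].
Step i=6: Q has 6 at row 2, column 2; remove 5 from row 2 of P and reverse-bump: 5 enters row 1 and ejects 3. So w(6) = 3. P is now [[2, 5], [4], [6], [7]].
Step i=5: Q has 5 at row 1, column 2; remove that cell from P, ejecting 5. So w(5) = 5. P is now [[2], [4], [6], [7]].
Step i=4: Q has 4 at row 4, column 1; remove 7 from row 4 of P and reverse-bump: 7 enters row 3 and ejects 6; 6 enters row 2 and ejects 4; 4 enters row 1 and ejects 2. So w(4) = 2. P is now [[4], [6], [7]].
Step i=3: Q has 3 at row 3, column 1; remove 7 from row 3 of P and reverse-bump: 7 enters row 2 and ejects 6; 6 enters row 1 and ejects 4. So w(3) = 4. P is now [[6], [7]].
Step i=2: Q has 2 at row 2, column 1; remove 7 from row 2 of P and reverse-bump: 7 enters row 1 and ejects 6. So w(2) = 6. P is now [[7]].
Step i=1: Q has 1 at row 1, column 1; remove that cell from P, ejecting 7. So w(1) = 7. P is now [].

So w = 7 6 4 2 5 3 1.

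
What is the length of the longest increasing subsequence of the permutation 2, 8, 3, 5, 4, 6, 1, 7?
5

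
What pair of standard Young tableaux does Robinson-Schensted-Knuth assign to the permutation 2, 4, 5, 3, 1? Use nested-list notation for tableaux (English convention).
P = [[1, 3, 5], [2], [4]], Q = [[1, 2, 3], [4], [5]]

Insert each entry of the permutation into P by Schensted row insertion, recording in Q the position of each new cell.

Insert 2: appended to row 1. P = [[2]], Q = [[1]].
Insert 4: appended to row 1. P = [[2, 4]], Q = [[1, 2]].
Insert 5: appended to row 1. P = [[2, 4, 5]], Q = [[1, 2, 3]].
Insert 3: 3 bumps 4 from row 1; 4 starts row 2. P = [[2, 3, 5], [4]], Q = [[1, 2, 3], [4]].
Insert 1: 1 bumps 2 from row 1; 2 bumps 4 from row 2; 4 starts row 3. P = [[1, 3, 5], [2], [4]], Q = [[1, 2, 3], [4], [5]].

So P = [[1, 3, 5], [2], [4]], Q = [[1, 2, 3], [4], [5]].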